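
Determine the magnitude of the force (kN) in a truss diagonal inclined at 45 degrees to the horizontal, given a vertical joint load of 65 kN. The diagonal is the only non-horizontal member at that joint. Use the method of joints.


At the joint, only the diagonal has a vertical component, so vertical equilibrium gives:
F * sin(45) = 65
F = 65 / sin(45)
= 65 / 0.707107
= 91.92 kN

91.92 kN


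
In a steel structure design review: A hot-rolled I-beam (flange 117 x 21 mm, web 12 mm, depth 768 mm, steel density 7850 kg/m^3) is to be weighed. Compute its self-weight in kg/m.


A_flanges = 2 * 117 * 21 = 4914 mm^2
A_web = (768 - 2 * 21) * 12 = 8712 mm^2
A_total = 4914 + 8712 = 13626 mm^2 = 0.013626 m^2
Weight = rho * A = 7850 * 0.013626 = 106.9641 kg/m

106.9641 kg/m


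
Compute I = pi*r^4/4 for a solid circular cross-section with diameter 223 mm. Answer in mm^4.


r = d / 2 = 223 / 2 = 111.5 mm
I = pi * r^4 / 4 = pi * 111.5^4 / 4
= 121391799.92 mm^4

121391799.92 mm^4


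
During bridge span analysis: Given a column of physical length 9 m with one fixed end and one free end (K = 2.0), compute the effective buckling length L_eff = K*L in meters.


L_eff = K * L
= 2.0 * 9
= 18.0 m

18.0 m


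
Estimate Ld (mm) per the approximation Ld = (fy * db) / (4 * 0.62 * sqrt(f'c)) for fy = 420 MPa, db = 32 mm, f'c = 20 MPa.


Ld = (fy * db) / (4 * 0.62 * sqrt(f'c))
= (420 * 32) / (4 * 0.62 * sqrt(20))
= 13440 / 11.0909
= 1211.8 mm

1211.8 mm


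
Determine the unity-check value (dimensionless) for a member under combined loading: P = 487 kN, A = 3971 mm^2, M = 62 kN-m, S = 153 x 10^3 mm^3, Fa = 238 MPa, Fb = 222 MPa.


f_a = P / A = 487000.0 / 3971 = 122.6391 MPa
f_b = M / S = 62000000.0 / 153000.0 = 405.2288 MPa
Ratio = f_a / Fa + f_b / Fb
= 122.6391 / 238 + 405.2288 / 222
= 2.3406 (dimensionless)

2.3406 (dimensionless)


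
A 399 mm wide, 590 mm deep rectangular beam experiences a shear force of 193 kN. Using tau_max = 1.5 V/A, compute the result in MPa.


A = b * h = 399 * 590 = 235410 mm^2
V = 193 kN = 193000.0 N
tau_max = 1.5 * V / A = 1.5 * 193000.0 / 235410
= 1.2298 MPa

1.2298 MPa


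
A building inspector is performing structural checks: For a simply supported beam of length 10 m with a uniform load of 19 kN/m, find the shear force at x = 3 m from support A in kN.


R_A = w * L / 2 = 19 * 10 / 2 = 95.0 kN
V(x) = R_A - w * x = 95.0 - 19 * 3
= 38.0 kN

38.0 kN


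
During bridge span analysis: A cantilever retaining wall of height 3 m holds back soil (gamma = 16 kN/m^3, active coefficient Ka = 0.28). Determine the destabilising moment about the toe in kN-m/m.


Pa = 0.5 * Ka * gamma * H^2
= 0.5 * 0.28 * 16 * 3^2
= 20.16 kN/m
Arm = H / 3 = 3 / 3 = 1.0 m
Mo = Pa * arm = Pa * H / 3 = 20.16 * 3 / 3 = 20.16 kN-m/m

20.16 kN-m/m


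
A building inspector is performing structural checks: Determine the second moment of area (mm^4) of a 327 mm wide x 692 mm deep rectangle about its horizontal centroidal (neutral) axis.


I = b * h^3 / 12
= 327 * 692^3 / 12
= 327 * 331373888 / 12
= 9029938448.0 mm^4

9029938448.0 mm^4


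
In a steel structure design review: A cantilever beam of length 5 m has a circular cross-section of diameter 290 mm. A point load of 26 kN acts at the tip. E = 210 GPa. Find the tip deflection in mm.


I = pi * d^4 / 64 = pi * 290^4 / 64 = 347185749.0 mm^4
L = 5000.0 mm, P = 26000.0 N, E = 210000.0 MPa
delta = P * L^3 / (3 * E * I)
= 26000.0 * 5000.0^3 / (3 * 210000.0 * 347185749.0)
= 14.8587 mm

14.8587 mm


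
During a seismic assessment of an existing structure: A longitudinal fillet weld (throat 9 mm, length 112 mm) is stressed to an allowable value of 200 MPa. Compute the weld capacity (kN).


Strength = throat * length * allowable stress
= 9 * 112 * 200 N
= 201600 N
= 201.6 kN

201.6 kN


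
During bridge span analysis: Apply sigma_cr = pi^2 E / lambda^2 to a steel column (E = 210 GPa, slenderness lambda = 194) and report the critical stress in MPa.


sigma_cr = pi^2 * E / lambda^2
= 9.8696 * 210000.0 / 194^2
= 9.8696 * 210000.0 / 37636
= 55.0701 MPa

55.0701 MPa


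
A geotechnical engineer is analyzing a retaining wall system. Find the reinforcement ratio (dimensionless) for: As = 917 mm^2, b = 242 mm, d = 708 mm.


rho = As / (b * d)
= 917 / (242 * 708)
= 917 / 171336
= 0.005352 (dimensionless)

0.005352 (dimensionless)


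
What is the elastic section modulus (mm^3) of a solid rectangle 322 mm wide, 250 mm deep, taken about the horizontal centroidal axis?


S = b * h^2 / 6
= 322 * 250^2 / 6
= 322 * 62500 / 6
= 3354166.67 mm^3

3354166.67 mm^3


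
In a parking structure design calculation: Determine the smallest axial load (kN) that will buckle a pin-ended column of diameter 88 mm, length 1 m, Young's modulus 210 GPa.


I = pi * d^4 / 64 = 2943747.71 mm^4
L = 1000.0 mm
P_cr = pi^2 * E * I / L^2
= 9.8696 * 210000.0 * 2943747.71 / 1000.0^2
= 6101261.33 N = 6101.2613 kN

6101.2613 kN


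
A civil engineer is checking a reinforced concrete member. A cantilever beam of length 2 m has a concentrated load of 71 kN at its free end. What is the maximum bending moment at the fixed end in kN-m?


For a cantilever with a point load at the free end:
M_max = P * L = 71 * 2 = 142 kN-m

142 kN-m


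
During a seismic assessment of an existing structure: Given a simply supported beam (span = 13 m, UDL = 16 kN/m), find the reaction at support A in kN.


Total load = w * L = 16 * 13 = 208 kN
By symmetry, each reaction R = total / 2 = 208 / 2 = 104.0 kN

104.0 kN


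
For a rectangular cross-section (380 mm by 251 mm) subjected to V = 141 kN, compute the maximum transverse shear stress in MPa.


A = b * h = 380 * 251 = 95380 mm^2
V = 141 kN = 141000.0 N
tau_max = 1.5 * V / A = 1.5 * 141000.0 / 95380
= 2.2174 MPa

2.2174 MPa


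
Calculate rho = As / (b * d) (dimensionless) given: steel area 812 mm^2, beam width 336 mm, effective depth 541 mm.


rho = As / (b * d)
= 812 / (336 * 541)
= 812 / 181776
= 0.004467 (dimensionless)

0.004467 (dimensionless)


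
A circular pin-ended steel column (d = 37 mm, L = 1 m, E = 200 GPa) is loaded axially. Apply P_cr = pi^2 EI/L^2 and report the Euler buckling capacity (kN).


I = pi * d^4 / 64 = 91997.66 mm^4
L = 1000.0 mm
P_cr = pi^2 * E * I / L^2
= 9.8696 * 200000.0 * 91997.66 / 1000.0^2
= 181596.11 N = 181.5961 kN

181.5961 kN


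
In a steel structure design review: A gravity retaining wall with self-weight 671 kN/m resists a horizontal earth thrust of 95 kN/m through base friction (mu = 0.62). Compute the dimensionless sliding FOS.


Resisting force = mu * W = 0.62 * 671 = 416.02 kN/m
FOS = Resisting / Driving = 416.02 / 95
= 4.3792 (dimensionless)

4.3792 (dimensionless)


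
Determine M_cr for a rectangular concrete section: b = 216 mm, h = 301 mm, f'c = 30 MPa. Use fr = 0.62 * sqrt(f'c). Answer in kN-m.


fr = 0.62 * sqrt(30) = 0.62 * 5.4772 = 3.3959 MPa
I = 216 * 301^3 / 12 = 490876218.0 mm^4
y_t = 150.5 mm
M_cr = fr * I / y_t = 3.3959 * 490876218.0 / 150.5 N-mm
= 11.0761 kN-m

11.0761 kN-m


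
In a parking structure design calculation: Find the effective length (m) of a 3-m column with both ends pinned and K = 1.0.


L_eff = K * L
= 1.0 * 3
= 3.0 m

3.0 m


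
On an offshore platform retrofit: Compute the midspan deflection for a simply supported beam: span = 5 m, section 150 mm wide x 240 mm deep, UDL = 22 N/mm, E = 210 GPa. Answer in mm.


I = 150 * 240^3 / 12 = 172800000.0 mm^4
L = 5000.0 mm, w = 22 N/mm, E = 210000.0 MPa
delta = 5 * w * L^4 / (384 * E * I)
= 5 * 22 * 5000.0^4 / (384 * 210000.0 * 172800000.0)
= 4.9338 mm

4.9338 mm


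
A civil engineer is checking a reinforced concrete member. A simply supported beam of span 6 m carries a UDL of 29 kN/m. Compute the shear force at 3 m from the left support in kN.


R_A = w * L / 2 = 29 * 6 / 2 = 87.0 kN
V(x) = R_A - w * x = 87.0 - 29 * 3
= 0.0 kN

0.0 kN


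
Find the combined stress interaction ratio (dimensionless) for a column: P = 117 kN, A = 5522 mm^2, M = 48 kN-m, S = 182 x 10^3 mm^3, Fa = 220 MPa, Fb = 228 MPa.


f_a = P / A = 117000.0 / 5522 = 21.188 MPa
f_b = M / S = 48000000.0 / 182000.0 = 263.7363 MPa
Ratio = f_a / Fa + f_b / Fb
= 21.188 / 220 + 263.7363 / 228
= 1.253 (dimensionless)

1.253 (dimensionless)


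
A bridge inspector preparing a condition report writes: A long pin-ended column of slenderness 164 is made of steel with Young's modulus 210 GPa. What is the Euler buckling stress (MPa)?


sigma_cr = pi^2 * E / lambda^2
= 9.8696 * 210000.0 / 164^2
= 9.8696 * 210000.0 / 26896
= 77.0604 MPa

77.0604 MPa


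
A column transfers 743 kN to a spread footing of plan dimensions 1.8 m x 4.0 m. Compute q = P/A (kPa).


A = 1.8 * 4.0 = 7.2 m^2
q = P / A = 743 / 7.2
= 103.1944 kPa

103.1944 kPa


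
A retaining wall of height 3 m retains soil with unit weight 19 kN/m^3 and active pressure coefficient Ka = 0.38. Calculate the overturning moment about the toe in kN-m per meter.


Pa = 0.5 * Ka * gamma * H^2
= 0.5 * 0.38 * 19 * 3^2
= 32.49 kN/m
Arm = H / 3 = 3 / 3 = 1.0 m
Mo = Pa * arm = Pa * H / 3 = 32.49 * 3 / 3 = 32.49 kN-m/m

32.49 kN-m/m


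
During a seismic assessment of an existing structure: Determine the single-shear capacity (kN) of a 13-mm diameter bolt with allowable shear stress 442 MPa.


A = pi * d^2 / 4 = pi * 13^2 / 4 = 132.7323 mm^2
V = f_v * A / 1000 = 442 * 132.7323 / 1000
= 58.6677 kN

58.6677 kN


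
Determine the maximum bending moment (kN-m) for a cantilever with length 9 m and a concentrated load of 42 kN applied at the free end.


For a cantilever with a point load at the free end:
M_max = P * L = 42 * 9 = 378 kN-m

378 kN-m


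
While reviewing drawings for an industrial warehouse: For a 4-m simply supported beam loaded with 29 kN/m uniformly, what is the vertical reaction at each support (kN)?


Total load = w * L = 29 * 4 = 116 kN
By symmetry, each reaction R = total / 2 = 116 / 2 = 58.0 kN

58.0 kN


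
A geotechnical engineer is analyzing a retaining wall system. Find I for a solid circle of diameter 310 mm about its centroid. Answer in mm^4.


r = d / 2 = 310 / 2 = 155.0 mm
I = pi * r^4 / 4 = pi * 155.0^4 / 4
= 453332310.79 mm^4

453332310.79 mm^4


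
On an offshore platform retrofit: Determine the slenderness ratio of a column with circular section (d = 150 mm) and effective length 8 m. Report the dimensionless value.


Radius of gyration r = d / 4 = 150 / 4 = 37.5 mm
L_eff = 8000.0 mm
Slenderness ratio = L / r = 8000.0 / 37.5 = 213.33 (dimensionless)

213.33 (dimensionless)


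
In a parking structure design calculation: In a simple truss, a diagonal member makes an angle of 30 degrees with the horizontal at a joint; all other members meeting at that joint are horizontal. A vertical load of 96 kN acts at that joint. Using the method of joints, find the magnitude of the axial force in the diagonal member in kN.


At the joint, only the diagonal has a vertical component, so vertical equilibrium gives:
F * sin(30) = 96
F = 96 / sin(30)
= 96 / 0.5
= 192.0 kN

192.0 kN


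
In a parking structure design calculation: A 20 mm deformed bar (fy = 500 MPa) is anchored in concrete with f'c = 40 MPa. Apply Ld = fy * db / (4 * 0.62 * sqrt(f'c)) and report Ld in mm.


Ld = (fy * db) / (4 * 0.62 * sqrt(f'c))
= (500 * 20) / (4 * 0.62 * sqrt(40))
= 10000 / 15.6849
= 637.56 mm

637.56 mm


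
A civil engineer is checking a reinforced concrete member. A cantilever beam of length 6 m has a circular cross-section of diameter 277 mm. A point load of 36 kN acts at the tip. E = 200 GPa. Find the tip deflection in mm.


I = pi * d^4 / 64 = pi * 277^4 / 64 = 288994099.02 mm^4
L = 6000.0 mm, P = 36000.0 N, E = 200000.0 MPa
delta = P * L^3 / (3 * E * I)
= 36000.0 * 6000.0^3 / (3 * 200000.0 * 288994099.02)
= 44.8452 mm

44.8452 mm


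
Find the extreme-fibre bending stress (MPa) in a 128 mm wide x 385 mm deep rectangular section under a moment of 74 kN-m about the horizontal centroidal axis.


I = b * h^3 / 12 = 128 * 385^3 / 12 = 608710666.67 mm^4
y = h / 2 = 385 / 2 = 192.5 mm
M = 74 kN-m = 74000000.0 N-mm
sigma = M * y / I = 74000000.0 * 192.5 / 608710666.67
= 23.4 MPa

23.4 MPa


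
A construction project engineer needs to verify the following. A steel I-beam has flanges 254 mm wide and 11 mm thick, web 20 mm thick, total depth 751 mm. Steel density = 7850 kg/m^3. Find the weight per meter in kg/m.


A_flanges = 2 * 254 * 11 = 5588 mm^2
A_web = (751 - 2 * 11) * 20 = 14580 mm^2
A_total = 5588 + 14580 = 20168 mm^2 = 0.020168 m^2
Weight = rho * A = 7850 * 0.020168 = 158.3188 kg/m

158.3188 kg/m


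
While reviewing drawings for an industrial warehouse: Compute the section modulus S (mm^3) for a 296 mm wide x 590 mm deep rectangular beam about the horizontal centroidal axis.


S = b * h^2 / 6
= 296 * 590^2 / 6
= 296 * 348100 / 6
= 17172933.33 mm^3

17172933.33 mm^3


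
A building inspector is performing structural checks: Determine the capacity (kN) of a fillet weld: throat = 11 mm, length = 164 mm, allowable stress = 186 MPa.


Strength = throat * length * allowable stress
= 11 * 164 * 186 N
= 335544 N
= 335.54 kN

335.54 kN


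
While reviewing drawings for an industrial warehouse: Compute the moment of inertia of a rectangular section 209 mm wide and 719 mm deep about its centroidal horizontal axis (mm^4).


I = b * h^3 / 12
= 209 * 719^3 / 12
= 209 * 371694959 / 12
= 6473687202.58 mm^4

6473687202.58 mm^4


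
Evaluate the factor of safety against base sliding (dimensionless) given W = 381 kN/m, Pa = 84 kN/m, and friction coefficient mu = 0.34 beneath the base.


Resisting force = mu * W = 0.34 * 381 = 129.54 kN/m
FOS = Resisting / Driving = 129.54 / 84
= 1.5421 (dimensionless)

1.5421 (dimensionless)


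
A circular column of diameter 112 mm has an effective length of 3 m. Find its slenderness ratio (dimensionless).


Radius of gyration r = d / 4 = 112 / 4 = 28.0 mm
L_eff = 3000.0 mm
Slenderness ratio = L / r = 3000.0 / 28.0 = 107.14 (dimensionless)

107.14 (dimensionless)


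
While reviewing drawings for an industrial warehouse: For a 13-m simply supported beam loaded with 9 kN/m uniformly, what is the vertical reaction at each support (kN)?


Total load = w * L = 9 * 13 = 117 kN
By symmetry, each reaction R = total / 2 = 117 / 2 = 58.5 kN

58.5 kN


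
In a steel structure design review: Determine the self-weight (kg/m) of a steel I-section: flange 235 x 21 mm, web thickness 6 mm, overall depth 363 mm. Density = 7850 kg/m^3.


A_flanges = 2 * 235 * 21 = 9870 mm^2
A_web = (363 - 2 * 21) * 6 = 1926 mm^2
A_total = 9870 + 1926 = 11796 mm^2 = 0.011796 m^2
Weight = rho * A = 7850 * 0.011796 = 92.5986 kg/m

92.5986 kg/m


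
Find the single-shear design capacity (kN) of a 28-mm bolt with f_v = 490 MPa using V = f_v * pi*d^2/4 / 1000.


A = pi * d^2 / 4 = pi * 28^2 / 4 = 615.7522 mm^2
V = f_v * A / 1000 = 490 * 615.7522 / 1000
= 301.7186 kN

301.7186 kN


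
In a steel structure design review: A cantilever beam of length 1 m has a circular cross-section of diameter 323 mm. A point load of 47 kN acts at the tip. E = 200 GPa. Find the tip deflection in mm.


I = pi * d^4 / 64 = pi * 323^4 / 64 = 534293619.67 mm^4
L = 1000.0 mm, P = 47000.0 N, E = 200000.0 MPa
delta = P * L^3 / (3 * E * I)
= 47000.0 * 1000.0^3 / (3 * 200000.0 * 534293619.67)
= 0.1466 mm

0.1466 mm


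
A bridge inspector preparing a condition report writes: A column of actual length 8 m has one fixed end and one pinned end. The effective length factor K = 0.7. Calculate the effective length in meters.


L_eff = K * L
= 0.7 * 8
= 5.6 m

5.6 m


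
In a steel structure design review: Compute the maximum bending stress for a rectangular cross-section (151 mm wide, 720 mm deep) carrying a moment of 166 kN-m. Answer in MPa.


I = b * h^3 / 12 = 151 * 720^3 / 12 = 4696704000.0 mm^4
y = h / 2 = 720 / 2 = 360.0 mm
M = 166 kN-m = 166000000.0 N-mm
sigma = M * y / I = 166000000.0 * 360.0 / 4696704000.0
= 12.72 MPa

12.72 MPa


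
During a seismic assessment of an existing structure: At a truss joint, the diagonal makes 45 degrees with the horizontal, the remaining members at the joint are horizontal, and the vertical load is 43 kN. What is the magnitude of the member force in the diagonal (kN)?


At the joint, only the diagonal has a vertical component, so vertical equilibrium gives:
F * sin(45) = 43
F = 43 / sin(45)
= 43 / 0.707107
= 60.81 kN

60.81 kN


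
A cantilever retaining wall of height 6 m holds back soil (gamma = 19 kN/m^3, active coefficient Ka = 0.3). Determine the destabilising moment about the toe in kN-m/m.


Pa = 0.5 * Ka * gamma * H^2
= 0.5 * 0.3 * 19 * 6^2
= 102.6 kN/m
Arm = H / 3 = 6 / 3 = 2.0 m
Mo = Pa * arm = Pa * H / 3 = 102.6 * 6 / 3 = 205.2 kN-m/m

205.2 kN-m/m


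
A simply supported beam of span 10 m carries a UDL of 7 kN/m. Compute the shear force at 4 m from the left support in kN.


R_A = w * L / 2 = 7 * 10 / 2 = 35.0 kN
V(x) = R_A - w * x = 35.0 - 7 * 4
= 7.0 kN

7.0 kN


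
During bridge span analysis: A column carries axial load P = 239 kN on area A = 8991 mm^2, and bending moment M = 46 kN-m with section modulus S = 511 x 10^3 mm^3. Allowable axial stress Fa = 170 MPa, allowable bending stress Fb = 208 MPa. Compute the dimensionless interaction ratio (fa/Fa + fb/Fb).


f_a = P / A = 239000.0 / 8991 = 26.5821 MPa
f_b = M / S = 46000000.0 / 511000.0 = 90.0196 MPa
Ratio = f_a / Fa + f_b / Fb
= 26.5821 / 170 + 90.0196 / 208
= 0.5892 (dimensionless)

0.5892 (dimensionless)


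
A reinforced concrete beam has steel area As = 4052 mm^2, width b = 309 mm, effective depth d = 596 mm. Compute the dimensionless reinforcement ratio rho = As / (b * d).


rho = As / (b * d)
= 4052 / (309 * 596)
= 4052 / 184164
= 0.022002 (dimensionless)

0.022002 (dimensionless)


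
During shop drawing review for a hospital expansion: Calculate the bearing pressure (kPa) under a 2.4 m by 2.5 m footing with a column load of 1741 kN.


A = 2.4 * 2.5 = 6.0 m^2
q = P / A = 1741 / 6.0
= 290.1667 kPa

290.1667 kPa


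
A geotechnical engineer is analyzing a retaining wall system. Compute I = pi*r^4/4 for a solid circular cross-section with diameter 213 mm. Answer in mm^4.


r = d / 2 = 213 / 2 = 106.5 mm
I = pi * r^4 / 4 = pi * 106.5^4 / 4
= 101038830.91 mm^4

101038830.91 mm^4


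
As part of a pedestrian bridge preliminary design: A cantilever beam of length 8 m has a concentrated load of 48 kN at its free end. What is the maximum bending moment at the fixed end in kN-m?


For a cantilever with a point load at the free end:
M_max = P * L = 48 * 8 = 384 kN-m

384 kN-m


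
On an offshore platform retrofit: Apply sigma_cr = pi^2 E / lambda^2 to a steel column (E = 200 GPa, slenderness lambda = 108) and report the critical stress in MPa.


sigma_cr = pi^2 * E / lambda^2
= 9.8696 * 200000.0 / 108^2
= 9.8696 * 200000.0 / 11664
= 169.2319 MPa

169.2319 MPa


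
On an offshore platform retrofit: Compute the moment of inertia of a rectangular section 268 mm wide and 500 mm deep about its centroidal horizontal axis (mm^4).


I = b * h^3 / 12
= 268 * 500^3 / 12
= 268 * 125000000 / 12
= 2791666666.67 mm^4

2791666666.67 mm^4


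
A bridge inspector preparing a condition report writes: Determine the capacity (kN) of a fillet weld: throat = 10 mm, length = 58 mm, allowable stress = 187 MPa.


Strength = throat * length * allowable stress
= 10 * 58 * 187 N
= 108460 N
= 108.46 kN

108.46 kN


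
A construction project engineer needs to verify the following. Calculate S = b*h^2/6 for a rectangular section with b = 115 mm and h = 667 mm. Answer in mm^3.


S = b * h^2 / 6
= 115 * 667^2 / 6
= 115 * 444889 / 6
= 8527039.17 mm^3

8527039.17 mm^3


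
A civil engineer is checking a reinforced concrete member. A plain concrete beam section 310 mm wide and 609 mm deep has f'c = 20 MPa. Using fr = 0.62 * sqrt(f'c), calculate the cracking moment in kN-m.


fr = 0.62 * sqrt(20) = 0.62 * 4.4721 = 2.7727 MPa
I = 310 * 609^3 / 12 = 5834885332.5 mm^4
y_t = 304.5 mm
M_cr = fr * I / y_t = 2.7727 * 5834885332.5 / 304.5 N-mm
= 53.1315 kN-m

53.1315 kN-m


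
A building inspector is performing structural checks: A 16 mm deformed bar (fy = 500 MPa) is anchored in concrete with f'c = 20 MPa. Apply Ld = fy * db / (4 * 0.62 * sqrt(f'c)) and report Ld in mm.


Ld = (fy * db) / (4 * 0.62 * sqrt(f'c))
= (500 * 16) / (4 * 0.62 * sqrt(20))
= 8000 / 11.0909
= 721.31 mm

721.31 mm


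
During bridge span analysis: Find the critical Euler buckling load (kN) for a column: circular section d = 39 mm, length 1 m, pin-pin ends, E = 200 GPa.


I = pi * d^4 / 64 = 113560.77 mm^4
L = 1000.0 mm
P_cr = pi^2 * E * I / L^2
= 9.8696 * 200000.0 * 113560.77 / 1000.0^2
= 224159.97 N = 224.16 kN

224.16 kN


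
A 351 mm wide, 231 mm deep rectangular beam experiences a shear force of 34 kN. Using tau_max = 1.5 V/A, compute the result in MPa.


A = b * h = 351 * 231 = 81081 mm^2
V = 34 kN = 34000.0 N
tau_max = 1.5 * V / A = 1.5 * 34000.0 / 81081
= 0.629 MPa

0.629 MPa


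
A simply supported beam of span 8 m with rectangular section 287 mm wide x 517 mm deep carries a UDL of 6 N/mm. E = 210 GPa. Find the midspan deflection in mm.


I = 287 * 517^3 / 12 = 3305006210.92 mm^4
L = 8000.0 mm, w = 6 N/mm, E = 210000.0 MPa
delta = 5 * w * L^4 / (384 * E * I)
= 5 * 6 * 8000.0^4 / (384 * 210000.0 * 3305006210.92)
= 0.4611 mm

0.4611 mm


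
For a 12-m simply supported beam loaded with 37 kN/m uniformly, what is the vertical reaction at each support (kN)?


Total load = w * L = 37 * 12 = 444 kN
By symmetry, each reaction R = total / 2 = 444 / 2 = 222.0 kN

222.0 kN


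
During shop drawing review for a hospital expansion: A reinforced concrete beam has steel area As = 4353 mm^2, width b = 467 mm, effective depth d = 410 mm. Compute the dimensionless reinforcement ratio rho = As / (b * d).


rho = As / (b * d)
= 4353 / (467 * 410)
= 4353 / 191470
= 0.022735 (dimensionless)

0.022735 (dimensionless)


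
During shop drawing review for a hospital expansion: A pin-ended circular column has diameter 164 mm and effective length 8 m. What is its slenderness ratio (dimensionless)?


Radius of gyration r = d / 4 = 164 / 4 = 41.0 mm
L_eff = 8000.0 mm
Slenderness ratio = L / r = 8000.0 / 41.0 = 195.12 (dimensionless)

195.12 (dimensionless)


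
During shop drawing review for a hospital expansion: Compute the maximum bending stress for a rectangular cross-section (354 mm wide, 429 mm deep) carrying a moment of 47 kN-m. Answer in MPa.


I = b * h^3 / 12 = 354 * 429^3 / 12 = 2329130875.5 mm^4
y = h / 2 = 429 / 2 = 214.5 mm
M = 47 kN-m = 47000000.0 N-mm
sigma = M * y / I = 47000000.0 * 214.5 / 2329130875.5
= 4.33 MPa

4.33 MPa


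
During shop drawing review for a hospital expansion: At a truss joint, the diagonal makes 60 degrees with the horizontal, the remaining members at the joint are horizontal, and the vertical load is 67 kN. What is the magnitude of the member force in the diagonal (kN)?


At the joint, only the diagonal has a vertical component, so vertical equilibrium gives:
F * sin(60) = 67
F = 67 / sin(60)
= 67 / 0.866025
= 77.36 kN

77.36 kN


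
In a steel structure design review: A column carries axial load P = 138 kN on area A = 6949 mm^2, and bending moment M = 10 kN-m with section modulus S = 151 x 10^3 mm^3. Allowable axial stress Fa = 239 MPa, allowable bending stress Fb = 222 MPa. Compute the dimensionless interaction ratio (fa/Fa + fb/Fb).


f_a = P / A = 138000.0 / 6949 = 19.859 MPa
f_b = M / S = 10000000.0 / 151000.0 = 66.2252 MPa
Ratio = f_a / Fa + f_b / Fb
= 19.859 / 239 + 66.2252 / 222
= 0.3814 (dimensionless)

0.3814 (dimensionless)


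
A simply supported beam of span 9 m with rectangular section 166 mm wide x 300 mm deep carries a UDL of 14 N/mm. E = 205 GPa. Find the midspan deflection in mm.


I = 166 * 300^3 / 12 = 373500000.0 mm^4
L = 9000.0 mm, w = 14 N/mm, E = 205000.0 MPa
delta = 5 * w * L^4 / (384 * E * I)
= 5 * 14 * 9000.0^4 / (384 * 205000.0 * 373500000.0)
= 15.6204 mm

15.6204 mm


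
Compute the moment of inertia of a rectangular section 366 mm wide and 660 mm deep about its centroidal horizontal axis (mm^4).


I = b * h^3 / 12
= 366 * 660^3 / 12
= 366 * 287496000 / 12
= 8768628000.0 mm^4

8768628000.0 mm^4


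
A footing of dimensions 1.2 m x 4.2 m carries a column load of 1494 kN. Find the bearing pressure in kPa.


A = 1.2 * 4.2 = 5.04 m^2
q = P / A = 1494 / 5.04
= 296.4286 kPa

296.4286 kPa


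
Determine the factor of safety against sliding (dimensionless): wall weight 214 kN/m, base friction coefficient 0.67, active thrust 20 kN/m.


Resisting force = mu * W = 0.67 * 214 = 143.38 kN/m
FOS = Resisting / Driving = 143.38 / 20
= 7.169 (dimensionless)

7.169 (dimensionless)


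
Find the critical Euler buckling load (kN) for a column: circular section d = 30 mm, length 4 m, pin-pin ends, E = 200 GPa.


I = pi * d^4 / 64 = 39760.78 mm^4
L = 4000.0 mm
P_cr = pi^2 * E * I / L^2
= 9.8696 * 200000.0 * 39760.78 / 4000.0^2
= 4905.29 N = 4.9053 kN

4.9053 kN


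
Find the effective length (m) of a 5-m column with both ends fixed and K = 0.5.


L_eff = K * L
= 0.5 * 5
= 2.5 m

2.5 m


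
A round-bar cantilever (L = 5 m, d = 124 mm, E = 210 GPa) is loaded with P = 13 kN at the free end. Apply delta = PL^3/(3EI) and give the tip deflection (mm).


I = pi * d^4 / 64 = pi * 124^4 / 64 = 11605307.16 mm^4
L = 5000.0 mm, P = 13000.0 N, E = 210000.0 MPa
delta = P * L^3 / (3 * E * I)
= 13000.0 * 5000.0^3 / (3 * 210000.0 * 11605307.16)
= 222.2574 mm

222.2574 mm


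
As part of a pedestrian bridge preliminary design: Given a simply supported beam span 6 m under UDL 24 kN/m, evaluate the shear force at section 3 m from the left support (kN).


R_A = w * L / 2 = 24 * 6 / 2 = 72.0 kN
V(x) = R_A - w * x = 72.0 - 24 * 3
= 0.0 kN

0.0 kN


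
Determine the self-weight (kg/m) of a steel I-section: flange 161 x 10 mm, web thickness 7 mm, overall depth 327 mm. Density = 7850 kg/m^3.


A_flanges = 2 * 161 * 10 = 3220 mm^2
A_web = (327 - 2 * 10) * 7 = 2149 mm^2
A_total = 3220 + 2149 = 5369 mm^2 = 0.005369 m^2
Weight = rho * A = 7850 * 0.005369 = 42.1467 kg/m

42.1467 kg/m


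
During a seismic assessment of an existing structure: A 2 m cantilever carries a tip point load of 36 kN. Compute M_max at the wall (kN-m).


For a cantilever with a point load at the free end:
M_max = P * L = 36 * 2 = 72 kN-m

72 kN-m


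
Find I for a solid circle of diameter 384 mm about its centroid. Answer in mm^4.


r = d / 2 = 384 / 2 = 192.0 mm
I = pi * r^4 / 4 = pi * 192.0^4 / 4
= 1067320365.3 mm^4

1067320365.3 mm^4


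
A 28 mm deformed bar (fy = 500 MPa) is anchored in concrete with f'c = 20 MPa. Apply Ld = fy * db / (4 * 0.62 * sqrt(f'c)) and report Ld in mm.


Ld = (fy * db) / (4 * 0.62 * sqrt(f'c))
= (500 * 28) / (4 * 0.62 * sqrt(20))
= 14000 / 11.0909
= 1262.3 mm

1262.3 mm


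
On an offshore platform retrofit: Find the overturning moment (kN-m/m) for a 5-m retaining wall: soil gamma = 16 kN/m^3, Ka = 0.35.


Pa = 0.5 * Ka * gamma * H^2
= 0.5 * 0.35 * 16 * 5^2
= 70.0 kN/m
Arm = H / 3 = 5 / 3 = 1.6667 m
Mo = Pa * arm = Pa * H / 3 = 70.0 * 5 / 3 = 116.6667 kN-m/m

116.6667 kN-m/m


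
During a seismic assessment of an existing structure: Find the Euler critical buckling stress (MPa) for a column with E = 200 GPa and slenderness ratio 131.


sigma_cr = pi^2 * E / lambda^2
= 9.8696 * 200000.0 / 131^2
= 9.8696 * 200000.0 / 17161
= 115.0237 MPa

115.0237 MPa


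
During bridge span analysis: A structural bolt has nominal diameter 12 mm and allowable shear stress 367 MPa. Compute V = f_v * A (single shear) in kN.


A = pi * d^2 / 4 = pi * 12^2 / 4 = 113.0973 mm^2
V = f_v * A / 1000 = 367 * 113.0973 / 1000
= 41.5067 kN

41.5067 kN


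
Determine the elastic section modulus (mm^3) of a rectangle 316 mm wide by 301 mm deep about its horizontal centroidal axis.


S = b * h^2 / 6
= 316 * 301^2 / 6
= 316 * 90601 / 6
= 4771652.67 mm^3

4771652.67 mm^3


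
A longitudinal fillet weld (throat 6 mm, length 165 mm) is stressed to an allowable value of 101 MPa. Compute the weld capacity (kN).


Strength = throat * length * allowable stress
= 6 * 165 * 101 N
= 99990 N
= 99.99 kN

99.99 kN


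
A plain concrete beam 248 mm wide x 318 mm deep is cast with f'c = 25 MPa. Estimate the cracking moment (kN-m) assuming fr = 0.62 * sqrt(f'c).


fr = 0.62 * sqrt(25) = 0.62 * 5.0 = 3.1 MPa
I = 248 * 318^3 / 12 = 664586928.0 mm^4
y_t = 159.0 mm
M_cr = fr * I / y_t = 3.1 * 664586928.0 / 159.0 N-mm
= 12.9574 kN-m

12.9574 kN-m


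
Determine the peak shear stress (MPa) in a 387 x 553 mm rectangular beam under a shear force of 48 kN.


A = b * h = 387 * 553 = 214011 mm^2
V = 48 kN = 48000.0 N
tau_max = 1.5 * V / A = 1.5 * 48000.0 / 214011
= 0.3364 MPa

0.3364 MPa


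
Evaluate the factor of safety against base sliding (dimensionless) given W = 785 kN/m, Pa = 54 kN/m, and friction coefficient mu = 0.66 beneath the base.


Resisting force = mu * W = 0.66 * 785 = 518.1 kN/m
FOS = Resisting / Driving = 518.1 / 54
= 9.5944 (dimensionless)

9.5944 (dimensionless)


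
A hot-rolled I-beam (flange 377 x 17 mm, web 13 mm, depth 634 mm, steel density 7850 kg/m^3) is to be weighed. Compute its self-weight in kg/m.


A_flanges = 2 * 377 * 17 = 12818 mm^2
A_web = (634 - 2 * 17) * 13 = 7800 mm^2
A_total = 12818 + 7800 = 20618 mm^2 = 0.020618 m^2
Weight = rho * A = 7850 * 0.020618 = 161.8513 kg/m

161.8513 kg/m


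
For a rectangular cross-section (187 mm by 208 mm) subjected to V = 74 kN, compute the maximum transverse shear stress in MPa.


A = b * h = 187 * 208 = 38896 mm^2
V = 74 kN = 74000.0 N
tau_max = 1.5 * V / A = 1.5 * 74000.0 / 38896
= 2.8538 MPa

2.8538 MPa


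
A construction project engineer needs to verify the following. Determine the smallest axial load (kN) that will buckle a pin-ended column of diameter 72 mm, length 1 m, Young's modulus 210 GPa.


I = pi * d^4 / 64 = 1319167.32 mm^4
L = 1000.0 mm
P_cr = pi^2 * E * I / L^2
= 9.8696 * 210000.0 * 1319167.32 / 1000.0^2
= 2734128.52 N = 2734.1285 kN

2734.1285 kN


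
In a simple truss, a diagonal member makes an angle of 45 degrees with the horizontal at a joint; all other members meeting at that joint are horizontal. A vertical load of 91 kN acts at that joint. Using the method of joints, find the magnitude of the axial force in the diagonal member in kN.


At the joint, only the diagonal has a vertical component, so vertical equilibrium gives:
F * sin(45) = 91
F = 91 / sin(45)
= 91 / 0.707107
= 128.69 kN

128.69 kN


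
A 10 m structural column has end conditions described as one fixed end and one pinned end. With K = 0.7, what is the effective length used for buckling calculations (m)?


L_eff = K * L
= 0.7 * 10
= 7.0 m

7.0 m


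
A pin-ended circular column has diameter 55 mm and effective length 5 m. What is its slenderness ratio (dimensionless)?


Radius of gyration r = d / 4 = 55 / 4 = 13.75 mm
L_eff = 5000.0 mm
Slenderness ratio = L / r = 5000.0 / 13.75 = 363.64 (dimensionless)

363.64 (dimensionless)


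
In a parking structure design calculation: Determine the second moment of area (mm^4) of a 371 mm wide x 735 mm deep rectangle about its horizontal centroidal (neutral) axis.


I = b * h^3 / 12
= 371 * 735^3 / 12
= 371 * 397065375 / 12
= 12275937843.75 mm^4

12275937843.75 mm^4


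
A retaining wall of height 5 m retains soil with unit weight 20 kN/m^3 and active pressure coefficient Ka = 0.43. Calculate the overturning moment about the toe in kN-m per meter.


Pa = 0.5 * Ka * gamma * H^2
= 0.5 * 0.43 * 20 * 5^2
= 107.5 kN/m
Arm = H / 3 = 5 / 3 = 1.6667 m
Mo = Pa * arm = Pa * H / 3 = 107.5 * 5 / 3 = 179.1667 kN-m/m

179.1667 kN-m/m


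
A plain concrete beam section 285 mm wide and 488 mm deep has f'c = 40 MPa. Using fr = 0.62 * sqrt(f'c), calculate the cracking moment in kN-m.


fr = 0.62 * sqrt(40) = 0.62 * 6.3246 = 3.9212 MPa
I = 285 * 488^3 / 12 = 2760088960.0 mm^4
y_t = 244.0 mm
M_cr = fr * I / y_t = 3.9212 * 2760088960.0 / 244.0 N-mm
= 44.3563 kN-m

44.3563 kN-m


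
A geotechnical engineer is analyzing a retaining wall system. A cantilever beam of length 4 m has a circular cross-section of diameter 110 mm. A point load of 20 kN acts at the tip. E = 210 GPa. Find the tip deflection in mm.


I = pi * d^4 / 64 = pi * 110^4 / 64 = 7186884.07 mm^4
L = 4000.0 mm, P = 20000.0 N, E = 210000.0 MPa
delta = P * L^3 / (3 * E * I)
= 20000.0 * 4000.0^3 / (3 * 210000.0 * 7186884.07)
= 282.7019 mm

282.7019 mm


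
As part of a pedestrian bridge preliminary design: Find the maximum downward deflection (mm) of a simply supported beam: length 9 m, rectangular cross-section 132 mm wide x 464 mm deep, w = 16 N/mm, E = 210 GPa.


I = 132 * 464^3 / 12 = 1098870784.0 mm^4
L = 9000.0 mm, w = 16 N/mm, E = 210000.0 MPa
delta = 5 * w * L^4 / (384 * E * I)
= 5 * 16 * 9000.0^4 / (384 * 210000.0 * 1098870784.0)
= 5.9233 mm

5.9233 mm


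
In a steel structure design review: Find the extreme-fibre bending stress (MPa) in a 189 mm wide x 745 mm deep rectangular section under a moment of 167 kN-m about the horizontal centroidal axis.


I = b * h^3 / 12 = 189 * 745^3 / 12 = 6512524593.75 mm^4
y = h / 2 = 745 / 2 = 372.5 mm
M = 167 kN-m = 167000000.0 N-mm
sigma = M * y / I = 167000000.0 * 372.5 / 6512524593.75
= 9.55 MPa

9.55 MPa


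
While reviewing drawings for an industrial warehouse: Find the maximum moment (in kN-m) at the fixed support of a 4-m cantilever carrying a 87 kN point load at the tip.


For a cantilever with a point load at the free end:
M_max = P * L = 87 * 4 = 348 kN-m

348 kN-m


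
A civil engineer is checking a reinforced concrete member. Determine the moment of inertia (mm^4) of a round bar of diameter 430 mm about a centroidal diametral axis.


r = d / 2 = 430 / 2 = 215.0 mm
I = pi * r^4 / 4 = pi * 215.0^4 / 4
= 1678200016.51 mm^4

1678200016.51 mm^4


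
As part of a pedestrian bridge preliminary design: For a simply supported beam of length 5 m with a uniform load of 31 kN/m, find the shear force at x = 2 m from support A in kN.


R_A = w * L / 2 = 31 * 5 / 2 = 77.5 kN
V(x) = R_A - w * x = 77.5 - 31 * 2
= 15.5 kN

15.5 kN


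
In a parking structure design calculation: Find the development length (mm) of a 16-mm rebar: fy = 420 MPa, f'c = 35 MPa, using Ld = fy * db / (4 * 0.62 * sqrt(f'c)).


Ld = (fy * db) / (4 * 0.62 * sqrt(f'c))
= (420 * 16) / (4 * 0.62 * sqrt(35))
= 6720 / 14.6719
= 458.02 mm

458.02 mm


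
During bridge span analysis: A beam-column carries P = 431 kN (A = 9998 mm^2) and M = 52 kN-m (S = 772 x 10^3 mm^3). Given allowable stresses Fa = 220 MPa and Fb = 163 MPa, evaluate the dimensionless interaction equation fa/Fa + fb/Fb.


f_a = P / A = 431000.0 / 9998 = 43.1086 MPa
f_b = M / S = 52000000.0 / 772000.0 = 67.3575 MPa
Ratio = f_a / Fa + f_b / Fb
= 43.1086 / 220 + 67.3575 / 163
= 0.6092 (dimensionless)

0.6092 (dimensionless)


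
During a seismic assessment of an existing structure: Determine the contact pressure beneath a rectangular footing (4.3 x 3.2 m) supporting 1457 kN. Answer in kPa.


A = 4.3 * 3.2 = 13.76 m^2
q = P / A = 1457 / 13.76
= 105.8866 kPa

105.8866 kPa


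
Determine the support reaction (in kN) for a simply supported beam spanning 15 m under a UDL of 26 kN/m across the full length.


Total load = w * L = 26 * 15 = 390 kN
By symmetry, each reaction R = total / 2 = 390 / 2 = 195.0 kN

195.0 kN


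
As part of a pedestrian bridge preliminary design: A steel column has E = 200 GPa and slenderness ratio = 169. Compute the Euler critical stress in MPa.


sigma_cr = pi^2 * E / lambda^2
= 9.8696 * 200000.0 / 169^2
= 9.8696 * 200000.0 / 28561
= 69.1125 MPa

69.1125 MPa


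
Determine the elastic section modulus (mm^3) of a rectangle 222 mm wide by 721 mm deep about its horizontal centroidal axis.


S = b * h^2 / 6
= 222 * 721^2 / 6
= 222 * 519841 / 6
= 19234117.0 mm^3

19234117.0 mm^3


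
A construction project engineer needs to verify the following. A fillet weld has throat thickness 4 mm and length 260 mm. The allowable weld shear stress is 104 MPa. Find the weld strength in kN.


Strength = throat * length * allowable stress
= 4 * 260 * 104 N
= 108160 N
= 108.16 kN

108.16 kN


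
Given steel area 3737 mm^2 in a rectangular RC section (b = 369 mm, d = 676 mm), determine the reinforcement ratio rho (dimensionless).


rho = As / (b * d)
= 3737 / (369 * 676)
= 3737 / 249444
= 0.014981 (dimensionless)

0.014981 (dimensionless)


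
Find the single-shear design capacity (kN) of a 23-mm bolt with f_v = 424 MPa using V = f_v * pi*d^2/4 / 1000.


A = pi * d^2 / 4 = pi * 23^2 / 4 = 415.4756 mm^2
V = f_v * A / 1000 = 424 * 415.4756 / 1000
= 176.1617 kN

176.1617 kN


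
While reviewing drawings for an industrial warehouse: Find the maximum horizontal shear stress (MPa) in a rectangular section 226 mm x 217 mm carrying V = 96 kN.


A = b * h = 226 * 217 = 49042 mm^2
V = 96 kN = 96000.0 N
tau_max = 1.5 * V / A = 1.5 * 96000.0 / 49042
= 2.9363 MPa

2.9363 MPa


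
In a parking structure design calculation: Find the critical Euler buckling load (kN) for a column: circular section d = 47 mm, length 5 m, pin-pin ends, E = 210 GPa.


I = pi * d^4 / 64 = 239530.78 mm^4
L = 5000.0 mm
P_cr = pi^2 * E * I / L^2
= 9.8696 * 210000.0 * 239530.78 / 5000.0^2
= 19858.22 N = 19.8582 kN

19.8582 kN


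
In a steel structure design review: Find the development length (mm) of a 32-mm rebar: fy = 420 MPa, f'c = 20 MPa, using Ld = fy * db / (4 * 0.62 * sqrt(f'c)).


Ld = (fy * db) / (4 * 0.62 * sqrt(f'c))
= (420 * 32) / (4 * 0.62 * sqrt(20))
= 13440 / 11.0909
= 1211.8 mm

1211.8 mm


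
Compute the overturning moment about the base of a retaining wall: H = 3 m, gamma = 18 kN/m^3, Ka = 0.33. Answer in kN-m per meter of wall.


Pa = 0.5 * Ka * gamma * H^2
= 0.5 * 0.33 * 18 * 3^2
= 26.73 kN/m
Arm = H / 3 = 3 / 3 = 1.0 m
Mo = Pa * arm = Pa * H / 3 = 26.73 * 3 / 3 = 26.73 kN-m/m

26.73 kN-m/m


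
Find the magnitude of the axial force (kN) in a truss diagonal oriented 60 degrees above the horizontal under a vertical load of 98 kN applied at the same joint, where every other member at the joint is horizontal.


At the joint, only the diagonal has a vertical component, so vertical equilibrium gives:
F * sin(60) = 98
F = 98 / sin(60)
= 98 / 0.866025
= 113.16 kN

113.16 kN


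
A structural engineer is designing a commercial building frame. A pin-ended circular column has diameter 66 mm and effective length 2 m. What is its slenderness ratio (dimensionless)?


Radius of gyration r = d / 4 = 66 / 4 = 16.5 mm
L_eff = 2000.0 mm
Slenderness ratio = L / r = 2000.0 / 16.5 = 121.21 (dimensionless)

121.21 (dimensionless)


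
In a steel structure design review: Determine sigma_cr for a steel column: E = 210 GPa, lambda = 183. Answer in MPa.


sigma_cr = pi^2 * E / lambda^2
= 9.8696 * 210000.0 / 183^2
= 9.8696 * 210000.0 / 33489
= 61.8895 MPa

61.8895 MPa


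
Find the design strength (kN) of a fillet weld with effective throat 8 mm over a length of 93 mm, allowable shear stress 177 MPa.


Strength = throat * length * allowable stress
= 8 * 93 * 177 N
= 131688 N
= 131.69 kN

131.69 kN


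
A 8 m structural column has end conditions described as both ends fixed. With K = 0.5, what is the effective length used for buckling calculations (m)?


L_eff = K * L
= 0.5 * 8
= 4.0 m

4.0 m


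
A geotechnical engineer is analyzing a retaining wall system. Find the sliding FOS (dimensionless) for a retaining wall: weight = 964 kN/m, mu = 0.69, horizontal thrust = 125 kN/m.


Resisting force = mu * W = 0.69 * 964 = 665.16 kN/m
FOS = Resisting / Driving = 665.16 / 125
= 5.3213 (dimensionless)

5.3213 (dimensionless)


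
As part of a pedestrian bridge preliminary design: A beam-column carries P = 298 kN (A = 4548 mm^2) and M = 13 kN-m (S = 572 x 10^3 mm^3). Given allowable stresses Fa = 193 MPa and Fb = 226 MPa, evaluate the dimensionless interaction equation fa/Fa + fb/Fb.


f_a = P / A = 298000.0 / 4548 = 65.5233 MPa
f_b = M / S = 13000000.0 / 572000.0 = 22.7273 MPa
Ratio = f_a / Fa + f_b / Fb
= 65.5233 / 193 + 22.7273 / 226
= 0.4401 (dimensionless)

0.4401 (dimensionless)
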